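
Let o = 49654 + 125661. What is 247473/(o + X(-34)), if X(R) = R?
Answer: 82491/58427 ≈ 1.4119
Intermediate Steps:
o = 175315
247473/(o + X(-34)) = 247473/(175315 - 34) = 247473/175281 = 247473*(1/175281) = 82491/58427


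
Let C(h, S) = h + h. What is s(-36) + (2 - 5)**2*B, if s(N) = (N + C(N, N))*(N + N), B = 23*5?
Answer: 8811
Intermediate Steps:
C(h, S) = 2*h
B = 115
s(N) = 6*N**2 (s(N) = (N + 2*N)*(N + N) = (3*N)*(2*N) = 6*N**2)
s(-36) + (2 - 5)**2*B = 6*(-36)**2 + (2 - 5)**2*115 = 6*1296 + (-3)**2*115 = 7776 + 9*115 = 7776 + 1035 = 8811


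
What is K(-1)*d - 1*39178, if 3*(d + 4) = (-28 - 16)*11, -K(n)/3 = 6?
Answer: -36202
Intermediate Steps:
K(n) = -18 (K(n) = -3*6 = -18)
d = -496/3 (d = -4 + ((-28 - 16)*11)/3 = -4 + (-44*11)/3 = -4 + (⅓)*(-484) = -4 - 484/3 = -496/3 ≈ -165.33)
K(-1)*d - 1*39178 = -18*(-496/3) - 1*39178 = 2976 - 39178 = -36202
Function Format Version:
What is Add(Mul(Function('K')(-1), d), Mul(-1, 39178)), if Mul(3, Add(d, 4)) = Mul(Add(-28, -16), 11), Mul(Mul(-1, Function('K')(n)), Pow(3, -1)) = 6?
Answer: -36202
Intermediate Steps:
Function('K')(n) = -18 (Function('K')(n) = Mul(-3, 6) = -18)
d = Rational(-496, 3) (d = Add(-4, Mul(Rational(1, 3), Mul(Add(-28, -16), 11))) = Add(-4, Mul(Rational(1, 3), Mul(-44, 11))) = Add(-4, Mul(Rational(1, 3), -484)) = Add(-4, Rational(-484, 3)) = Rational(-496, 3) ≈ -165.33)
Add(Mul(Function('K')(-1), d), Mul(-1, 39178)) = Add(Mul(-18, Rational(-496, 3)), Mul(-1, 39178)) = Add(2976, -39178) = -36202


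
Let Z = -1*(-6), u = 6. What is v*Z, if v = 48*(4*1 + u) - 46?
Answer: 2604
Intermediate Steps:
Z = 6
v = 434 (v = 48*(4*1 + 6) - 46 = 48*(4 + 6) - 46 = 48*10 - 46 = 480 - 46 = 434)
v*Z = 434*6 = 2604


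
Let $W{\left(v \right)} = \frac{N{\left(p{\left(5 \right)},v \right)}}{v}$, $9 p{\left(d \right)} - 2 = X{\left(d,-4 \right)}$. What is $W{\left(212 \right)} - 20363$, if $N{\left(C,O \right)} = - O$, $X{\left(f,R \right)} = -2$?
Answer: $-20364$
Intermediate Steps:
$p{\left(d \right)} = 0$ ($p{\left(d \right)} = \frac{2}{9} + \frac{1}{9} \left(-2\right) = \frac{2}{9} - \frac{2}{9} = 0$)
$W{\left(v \right)} = -1$ ($W{\left(v \right)} = \frac{\left(-1\right) v}{v} = -1$)
$W{\left(212 \right)} - 20363 = -1 - 20363 = -20364$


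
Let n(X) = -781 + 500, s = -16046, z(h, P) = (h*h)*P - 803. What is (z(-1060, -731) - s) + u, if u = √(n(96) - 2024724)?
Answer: -821336357 + I*√2025005 ≈ -8.2134e+8 + 1423.0*I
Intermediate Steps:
z(h, P) = -803 + P*h² (z(h, P) = h²*P - 803 = P*h² - 803 = -803 + P*h²)
n(X) = -281
u = I*√2025005 (u = √(-281 - 2024724) = √(-2025005) = I*√2025005 ≈ 1423.0*I)
(z(-1060, -731) - s) + u = ((-803 - 731*(-1060)²) - 1*(-16046)) + I*√2025005 = ((-803 - 731*1123600) + 16046) + I*√2025005 = ((-803 - 821351600) + 16046) + I*√2025005 = (-821352403 + 16046) + I*√2025005 = -821336357 + I*√2025005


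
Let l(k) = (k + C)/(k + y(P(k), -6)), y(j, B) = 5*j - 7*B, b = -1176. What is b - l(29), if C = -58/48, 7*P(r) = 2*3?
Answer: -14878717/12648 ≈ -1176.4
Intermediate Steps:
P(r) = 6/7 (P(r) = (2*3)/7 = (1/7)*6 = 6/7)
y(j, B) = -7*B + 5*j
C = -29/24 (C = -58*1/48 = -29/24 ≈ -1.2083)
l(k) = (-29/24 + k)/(324/7 + k) (l(k) = (k - 29/24)/(k + (-7*(-6) + 5*(6/7))) = (-29/24 + k)/(k + (42 + 30/7)) = (-29/24 + k)/(k + 324/7) = (-29/24 + k)/(324/7 + k))
b - l(29) = -1176 - 7*(-29 + 24*29)/(24*(324 + 7*29)) = -1176 - 7*(-29 + 696)/(24*(324 + 203)) = -1176 - 7*667/(24*527) = -1176 - 1*4669/12648 = -1176 - 4669/12648 = -14878717/12648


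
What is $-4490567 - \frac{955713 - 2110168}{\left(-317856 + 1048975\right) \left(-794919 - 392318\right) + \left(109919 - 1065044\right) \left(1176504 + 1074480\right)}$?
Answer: $- \frac{13552453165348846556}{3017982621203} \approx -4.4906 \cdot 10^{6}$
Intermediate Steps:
$-4490567 - \frac{955713 - 2110168}{\left(-317856 + 1048975\right) \left(-794919 - 392318\right) + \left(109919 - 1065044\right) \left(1176504 + 1074480\right)} = -4490567 - - \frac{1154455}{731119 \left(-1187237\right) - 2149971093000} = -4490567 - - \frac{1154455}{-868011528203 - 2149971093000} = -4490567 - - \frac{1154455}{-3017982621203} = -4490567 - \left(-1154455\right) \left(- \frac{1}{3017982621203}\right) = -4490567 - \frac{1154455}{3017982621203} = - \frac{13552453165348846556}{3017982621203}$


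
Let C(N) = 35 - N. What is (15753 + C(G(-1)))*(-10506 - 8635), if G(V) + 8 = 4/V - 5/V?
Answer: -302332095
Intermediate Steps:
G(V) = -8 - 1/V (G(V) = -8 + (4/V - 5/V) = -8 - 1/V)
(15753 + C(G(-1)))*(-10506 - 8635) = (15753 + (35 - (-8 - 1/(-1))))*(-10506 - 8635) = (15753 + (35 - (-8 - 1*(-1))))*(-19141) = (15753 + (35 - (-8 + 1)))*(-19141) = (15753 + (35 - 1*(-7)))*(-19141) = (15753 + (35 + 7))*(-19141) = (15753 + 42)*(-19141) = 15795*(-19141) = -302332095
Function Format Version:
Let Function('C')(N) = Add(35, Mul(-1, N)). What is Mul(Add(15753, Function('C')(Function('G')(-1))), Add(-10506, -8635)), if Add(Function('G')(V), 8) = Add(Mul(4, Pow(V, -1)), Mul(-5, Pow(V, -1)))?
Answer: -302332095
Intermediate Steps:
Function('G')(V) = Add(-8, Mul(-1, Pow(V, -1))) (Function('G')(V) = Add(-8, Add(Mul(4, Pow(V, -1)), Mul(-5, Pow(V, -1)))) = Add(-8, Mul(-1, Pow(V, -1))))
Mul(Add(15753, Function('C')(Function('G')(-1))), Add(-10506, -8635)) = Mul(Add(15753, Add(35, Mul(-1, Add(-8, Mul(-1, Pow(-1, -1)))))), Add(-10506, -8635)) = Mul(Add(15753, Add(35, Mul(-1, Add(-8, Mul(-1, -1))))), -19141) = Mul(Add(15753, Add(35, Mul(-1, Add(-8, 1)))), -19141) = Mul(Add(15753, Add(35, Mul(-1, -7))), -19141) = Mul(Add(15753, Add(35, 7)), -19141) = Mul(Add(15753, 42), -19141) = Mul(15795, -19141) = -302332095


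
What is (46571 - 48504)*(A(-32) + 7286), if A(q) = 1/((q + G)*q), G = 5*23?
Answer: -37406671795/2656 ≈ -1.4084e+7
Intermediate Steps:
G = 115
A(q) = 1/(q*(115 + q)) (A(q) = 1/((q + 115)*q) = 1/((115 + q)*q) = 1/(q*(115 + q)))
(46571 - 48504)*(A(-32) + 7286) = (46571 - 48504)*(1/((-32)*(115 - 32)) + 7286) = -1933*(-1/32/83 + 7286) = -1933*(-1/32*1/83 + 7286) = -1933*(-1/2656 + 7286) = -1933*19351615/2656 = -37406671795/2656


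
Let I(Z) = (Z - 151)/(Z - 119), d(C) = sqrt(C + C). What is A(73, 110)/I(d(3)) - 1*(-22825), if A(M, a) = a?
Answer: 104454361/4559 - 704*sqrt(6)/4559 ≈ 22911.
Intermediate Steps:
d(C) = sqrt(2)*sqrt(C) (d(C) = sqrt(2*C) = sqrt(2)*sqrt(C))
I(Z) = (-151 + Z)/(-119 + Z)
A(73, 110)/I(d(3)) - 1*(-22825) = 110/(((-151 + sqrt(2)*sqrt(3))/(-119 + sqrt(2)*sqrt(3)))) - 1*(-22825) = 110/(((-151 + sqrt(6))/(-119 + sqrt(6)))) + 22825 = 110*((-119 + sqrt(6))/(-151 + sqrt(6))) + 22825 = 110*(-119 + sqrt(6))/(-151 + sqrt(6)) + 22825 = 22825 + 110*(-119 + sqrt(6))/(-151 + sqrt(6))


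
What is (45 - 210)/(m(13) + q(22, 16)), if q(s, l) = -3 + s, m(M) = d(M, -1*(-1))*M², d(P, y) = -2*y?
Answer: 15/29 ≈ 0.51724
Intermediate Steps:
m(M) = -2*M² (m(M) = (-(-2)*(-1))*M² = (-2*1)*M² = -2*M²)
(45 - 210)/(m(13) + q(22, 16)) = (45 - 210)/(-2*13² + (-3 + 22)) = -165/(-2*169 + 19) = -165/(-338 + 19) = -165/(-319) = -165*(-1/319) = 15/29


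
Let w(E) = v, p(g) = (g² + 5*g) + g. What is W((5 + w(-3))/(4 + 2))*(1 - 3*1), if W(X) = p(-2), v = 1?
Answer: 16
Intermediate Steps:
p(g) = g² + 6*g
w(E) = 1
W(X) = -8 (W(X) = -2*(6 - 2) = -2*4 = -8)
W((5 + w(-3))/(4 + 2))*(1 - 3*1) = -8*(1 - 3*1) = -8*(1 - 3) = -8*(-2) = 16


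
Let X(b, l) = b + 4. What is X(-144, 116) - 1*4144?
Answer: -4284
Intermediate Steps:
X(b, l) = 4 + b
X(-144, 116) - 1*4144 = (4 - 144) - 1*4144 = -140 - 4144 = -4284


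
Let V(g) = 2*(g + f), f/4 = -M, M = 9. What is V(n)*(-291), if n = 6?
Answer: 17460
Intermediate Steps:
f = -36 (f = 4*(-1*9) = 4*(-9) = -36)
V(g) = -72 + 2*g (V(g) = 2*(g - 36) = 2*(-36 + g) = -72 + 2*g)
V(n)*(-291) = (-72 + 2*6)*(-291) = (-72 + 12)*(-291) = -60*(-291) = 17460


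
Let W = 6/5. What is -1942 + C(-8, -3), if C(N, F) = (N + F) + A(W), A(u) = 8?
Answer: -1945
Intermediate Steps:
W = 6/5 (W = 6*(⅕) = 6/5 ≈ 1.2000)
C(N, F) = 8 + F + N (C(N, F) = (N + F) + 8 = (F + N) + 8 = 8 + F + N)
-1942 + C(-8, -3) = -1942 + (8 - 3 - 8) = -1942 - 3 = -1945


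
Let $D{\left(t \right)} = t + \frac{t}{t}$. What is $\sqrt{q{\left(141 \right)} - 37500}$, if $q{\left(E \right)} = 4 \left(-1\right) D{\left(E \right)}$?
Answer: $2 i \sqrt{9517} \approx 195.11 i$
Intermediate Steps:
$D{\left(t \right)} = 1 + t$ ($D{\left(t \right)} = t + 1 = 1 + t$)
$q{\left(E \right)} = -4 - 4 E$ ($q{\left(E \right)} = 4 \left(-1\right) \left(1 + E\right) = - 4 \left(1 + E\right) = -4 - 4 E$)
$\sqrt{q{\left(141 \right)} - 37500} = \sqrt{\left(-4 - 564\right) - 37500} = \sqrt{-568 - 37500} = \sqrt{-38068} = 2 i \sqrt{9517}$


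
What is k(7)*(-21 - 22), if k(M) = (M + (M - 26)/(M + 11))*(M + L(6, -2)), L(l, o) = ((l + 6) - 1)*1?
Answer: -4601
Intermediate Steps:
L(l, o) = 5 + l (L(l, o) = ((6 + l) - 1)*1 = (5 + l)*1 = 5 + l)
k(M) = (11 + M)*(M + (-26 + M)/(11 + M)) (k(M) = (M + (M - 26)/(M + 11))*(M + (5 + 6)) = (M + (-26 + M)/(11 + M))*(M + 11) = (M + (-26 + M)/(11 + M))*(11 + M) = (11 + M)*(M + (-26 + M)/(11 + M)))
k(7)*(-21 - 22) = (-26 + 7² + 12*7)*(-21 - 22) = (-26 + 49 + 84)*(-43) = 107*(-43) = -4601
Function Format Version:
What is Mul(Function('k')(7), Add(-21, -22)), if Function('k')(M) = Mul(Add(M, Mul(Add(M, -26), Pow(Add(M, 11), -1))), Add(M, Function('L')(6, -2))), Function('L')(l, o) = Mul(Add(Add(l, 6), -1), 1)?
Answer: -4601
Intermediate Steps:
Function('L')(l, o) = Add(5, l) (Function('L')(l, o) = Mul(Add(Add(6, l), -1), 1) = Mul(Add(5, l), 1) = Add(5, l))
Function('k')(M) = Mul(Add(11, M), Add(M, Mul(Pow(Add(11, M), -1), Add(-26, M)))) (Function('k')(M) = Mul(Add(M, Mul(Add(M, -26), Pow(Add(M, 11), -1))), Add(M, Add(5, 6))) = Mul(Add(M, Mul(Add(-26, M), Pow(Add(11, M), -1))), Add(M, 11)) = Mul(Add(M, Mul(Pow(Add(11, M), -1), Add(-26, M))), Add(11, M)) = Mul(Add(11, M), Add(M, Mul(Pow(Add(11, M), -1), Add(-26, M)))))
Mul(Function('k')(7), Add(-21, -22)) = Mul(Add(-26, Pow(7, 2), Mul(12, 7)), Add(-21, -22)) = Mul(Add(-26, 49, 84), -43) = Mul(107, -43) = -4601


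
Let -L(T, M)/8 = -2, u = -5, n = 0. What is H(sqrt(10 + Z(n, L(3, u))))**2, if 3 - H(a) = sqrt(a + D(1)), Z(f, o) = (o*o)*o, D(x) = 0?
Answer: (3 - 4106**(1/4))**2 ≈ 25.049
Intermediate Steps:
L(T, M) = 16 (L(T, M) = -8*(-2) = 16)
Z(f, o) = o**3 (Z(f, o) = o**2*o = o**3)
H(a) = 3 - sqrt(a) (H(a) = 3 - sqrt(a + 0) = 3 - sqrt(a))
H(sqrt(10 + Z(n, L(3, u))))**2 = (3 - sqrt(sqrt(10 + 16**3)))**2 = (3 - sqrt(sqrt(10 + 4096)))**2 = (3 - sqrt(sqrt(4106)))**2 = (3 - 4106**(1/4))**2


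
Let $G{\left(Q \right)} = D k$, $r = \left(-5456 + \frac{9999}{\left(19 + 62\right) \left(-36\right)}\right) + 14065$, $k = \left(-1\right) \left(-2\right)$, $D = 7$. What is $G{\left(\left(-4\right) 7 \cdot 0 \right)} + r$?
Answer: $\frac{2792741}{324} \approx 8619.6$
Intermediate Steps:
$k = 2$
$r = \frac{2788205}{324}$ ($r = \left(-5456 + \frac{9999}{81 \left(-36\right)}\right) + 14065 = \left(-5456 + \frac{9999}{-2916}\right) + 14065 = \left(-5456 + 9999 \left(- \frac{1}{2916}\right)\right) + 14065 = \left(-5456 - \frac{1111}{324}\right) + 14065 = - \frac{1768855}{324} + 14065 = \frac{2788205}{324} \approx 8605.6$)
$G{\left(Q \right)} = 14$ ($G{\left(Q \right)} = 7 \cdot 2 = 14$)
$G{\left(\left(-4\right) 7 \cdot 0 \right)} + r = 14 + \frac{2788205}{324} = \frac{2792741}{324}$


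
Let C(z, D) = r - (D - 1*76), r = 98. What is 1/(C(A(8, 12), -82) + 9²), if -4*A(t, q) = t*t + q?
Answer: 1/337 ≈ 0.0029674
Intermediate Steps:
A(t, q) = -q/4 - t²/4 (A(t, q) = -(t*t + q)/4 = -(t² + q)/4 = -(q + t²)/4 = -q/4 - t²/4)
C(z, D) = 174 - D (C(z, D) = 98 - (D - 1*76) = 98 - (D - 76) = 98 - (-76 + D) = 98 + (76 - D) = 174 - D)
1/(C(A(8, 12), -82) + 9²) = 1/((174 - 1*(-82)) + 9²) = 1/((174 + 82) + 81) = 1/(256 + 81) = 1/337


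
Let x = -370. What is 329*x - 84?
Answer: -121814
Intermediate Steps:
329*x - 84 = 329*(-370) - 84 = -121730 - 84 = -121814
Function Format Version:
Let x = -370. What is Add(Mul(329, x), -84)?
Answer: -121814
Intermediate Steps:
Add(Mul(329, x), -84) = Add(Mul(329, -370), -84) = Add(-121730, -84) = -121814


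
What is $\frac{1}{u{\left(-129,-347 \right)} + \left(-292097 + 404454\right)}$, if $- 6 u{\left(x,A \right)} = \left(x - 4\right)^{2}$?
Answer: $\frac{6}{656453} \approx 9.14 \cdot 10^{-6}$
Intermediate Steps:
$u{\left(x,A \right)} = - \frac{\left(-4 + x\right)^{2}}{6}$ ($u{\left(x,A \right)} = - \frac{\left(x - 4\right)^{2}}{6} = - \frac{\left(-4 + x\right)^{2}}{6}$)
$\frac{1}{u{\left(-129,-347 \right)} + \left(-292097 + 404454\right)} = \frac{1}{- \frac{\left(-4 - 129\right)^{2}}{6} + \left(-292097 + 404454\right)} = \frac{1}{- \frac{\left(-133\right)^{2}}{6} + 112357} = \frac{1}{\left(- \frac{1}{6}\right) 17689 + 112357} = \frac{1}{- \frac{17689}{6} + 112357} = \frac{1}{\frac{656453}{6}} = \frac{6}{656453}$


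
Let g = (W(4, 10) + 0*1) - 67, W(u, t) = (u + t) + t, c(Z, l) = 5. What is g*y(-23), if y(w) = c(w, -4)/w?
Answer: 215/23 ≈ 9.3478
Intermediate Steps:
W(u, t) = u + 2*t (W(u, t) = (t + u) + t = u + 2*t)
g = -43 (g = ((4 + 2*10) + 0*1) - 67 = ((4 + 20) + 0) - 67 = (24 + 0) - 67 = 24 - 67 = -43)
y(w) = 5/w
g*y(-23) = -215/(-23) = -215*(-1)/23 = -43*(-5/23) = 215/23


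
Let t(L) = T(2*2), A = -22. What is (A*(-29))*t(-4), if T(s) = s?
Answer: 2552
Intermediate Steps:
t(L) = 4 (t(L) = 2*2 = 4)
(A*(-29))*t(-4) = -22*(-29)*4 = 638*4 = 2552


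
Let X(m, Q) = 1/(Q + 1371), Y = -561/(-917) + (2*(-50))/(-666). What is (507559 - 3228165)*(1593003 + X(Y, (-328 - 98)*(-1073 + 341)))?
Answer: -1357400980210277660/313203 ≈ -4.3339e+12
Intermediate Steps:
Y = 232663/305361 (Y = -561*(-1/917) - 100*(-1/666) = 561/917 + 50/333 = 232663/305361 ≈ 0.76193)
X(m, Q) = 1/(1371 + Q)
(507559 - 3228165)*(1593003 + X(Y, (-328 - 98)*(-1073 + 341))) = (507559 - 3228165)*(1593003 + 1/(1371 + (-328 - 98)*(-1073 + 341))) = -2720606*(1593003 + 1/(1371 - 426*(-732))) = -2720606*(1593003 + 1/(1371 + 311832)) = -2720606*(1593003 + 1/313203) = -2720606*498933318610/313203 = -1357400980210277660/313203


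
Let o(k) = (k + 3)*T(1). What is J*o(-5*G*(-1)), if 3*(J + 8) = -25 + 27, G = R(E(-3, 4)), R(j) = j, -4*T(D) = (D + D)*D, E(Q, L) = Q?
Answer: -44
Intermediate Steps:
T(D) = -D**2/2 (T(D) = -(D + D)*D/4 = -2*D*D/4 = -D**2/2)
G = -3
J = -22/3 (J = -8 + (-25 + 27)/3 = -8 + (1/3)*2 = -8 + 2/3 = -22/3 ≈ -7.3333)
o(k) = -3/2 - k/2 (o(k) = (k + 3)*(-1/2*1**2) = (3 + k)*(-1/2*1) = (3 + k)*(-1/2) = -3/2 - k/2)
J*o(-5*G*(-1)) = -22*(-3/2 - (-5*(-3))*(-1)/2)/3 = -22*(-3/2 - 15*(-1)/2)/3 = -22*(-3/2 - 1/2*(-15))/3 = -22*(-3/2 + 15/2)/3 = -22/3*6 = -44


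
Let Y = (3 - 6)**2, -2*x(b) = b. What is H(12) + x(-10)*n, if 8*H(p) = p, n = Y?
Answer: 93/2 ≈ 46.500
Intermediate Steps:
x(b) = -b/2
Y = 9 (Y = (-3)**2 = 9)
n = 9
H(p) = p/8
H(12) + x(-10)*n = (1/8)*12 - 1/2*(-10)*9 = 3/2 + 5*9 = 3/2 + 45 = 93/2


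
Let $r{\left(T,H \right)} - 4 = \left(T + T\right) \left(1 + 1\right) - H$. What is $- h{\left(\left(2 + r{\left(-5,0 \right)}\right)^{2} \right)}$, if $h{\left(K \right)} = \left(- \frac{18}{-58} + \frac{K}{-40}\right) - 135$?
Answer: $\frac{40481}{290} \approx 139.59$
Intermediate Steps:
$r{\left(T,H \right)} = 4 - H + 4 T$ ($r{\left(T,H \right)} = 4 - \left(H - \left(T + T\right) \left(1 + 1\right)\right) = 4 - \left(H - 2 T 2\right) = 4 - \left(H - 4 T\right) = 4 - H + 4 T$)
$h{\left(K \right)} = - \frac{3906}{29} - \frac{K}{40}$ ($h{\left(K \right)} = \left(\left(-18\right) \left(- \frac{1}{58}\right) + K \left(- \frac{1}{40}\right)\right) - 135 = \left(\frac{9}{29} - \frac{K}{40}\right) - 135 = - \frac{3906}{29} - \frac{K}{40}$)
$- h{\left(\left(2 + r{\left(-5,0 \right)}\right)^{2} \right)} = - (- \frac{3906}{29} - \frac{\left(2 + \left(4 - 0 + 4 \left(-5\right)\right)\right)^{2}}{40}) = - (- \frac{3906}{29} - \frac{\left(2 + \left(4 + 0 - 20\right)\right)^{2}}{40}) = - (- \frac{3906}{29} - \frac{\left(2 - 16\right)^{2}}{40}) = - (- \frac{3906}{29} - \frac{\left(-14\right)^{2}}{40}) = - (- \frac{3906}{29} - \frac{49}{10}) = \left(-1\right) \left(- \frac{40481}{290}\right) = \frac{40481}{290}$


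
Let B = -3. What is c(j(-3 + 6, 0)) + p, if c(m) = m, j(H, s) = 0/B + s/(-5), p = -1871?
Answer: -1871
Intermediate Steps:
j(H, s) = -s/5 (j(H, s) = 0/(-3) + s/(-5) = 0*(-⅓) + s*(-⅕) = 0 - s/5 = -s/5)
c(j(-3 + 6, 0)) + p = -⅕*0 - 1871 = 0 - 1871 = -1871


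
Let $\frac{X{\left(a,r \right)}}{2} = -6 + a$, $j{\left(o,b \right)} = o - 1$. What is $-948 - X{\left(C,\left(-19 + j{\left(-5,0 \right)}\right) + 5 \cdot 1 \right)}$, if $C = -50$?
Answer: $-836$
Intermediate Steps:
$j{\left(o,b \right)} = -1 + o$
$X{\left(a,r \right)} = -12 + 2 a$ ($X{\left(a,r \right)} = 2 \left(-6 + a\right) = -12 + 2 a$)
$-948 - X{\left(C,\left(-19 + j{\left(-5,0 \right)}\right) + 5 \cdot 1 \right)} = -948 - \left(-12 + 2 \left(-50\right)\right) = -948 - \left(-12 - 100\right) = -948 - -112 = -948 + 112 = -836$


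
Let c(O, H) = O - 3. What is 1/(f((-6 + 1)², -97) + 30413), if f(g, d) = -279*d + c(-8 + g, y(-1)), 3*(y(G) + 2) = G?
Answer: 1/57490 ≈ 1.7394e-5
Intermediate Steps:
y(G) = -2 + G/3
c(O, H) = -3 + O
f(g, d) = -11 + g - 279*d (f(g, d) = -279*d + (-3 + (-8 + g)) = -279*d + (-11 + g) = -11 + g - 279*d)
1/(f((-6 + 1)², -97) + 30413) = 1/((-11 + (-6 + 1)² - 279*(-97)) + 30413) = 1/((-11 + (-5)² + 27063) + 30413) = 1/((-11 + 25 + 27063) + 30413) = 1/(27077 + 30413) = 1/57490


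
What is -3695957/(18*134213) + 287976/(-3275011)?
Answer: -12800002042511/7911882924174 ≈ -1.6178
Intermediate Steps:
-3695957/(18*134213) + 287976/(-3275011) = -3695957/2415834 + 287976*(-1/3275011) = -3695957*1/2415834 - 287976/3275011 = -3695957/2415834 - 287976/3275011 = -12800002042511/7911882924174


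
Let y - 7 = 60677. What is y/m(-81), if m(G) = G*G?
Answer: 20228/2187 ≈ 9.2492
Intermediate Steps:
m(G) = G²
y = 60684 (y = 7 + 60677 = 60684)
y/m(-81) = 60684/((-81)²) = 60684/6561 = 60684*(1/6561) = 20228/2187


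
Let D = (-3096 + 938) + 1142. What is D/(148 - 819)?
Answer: 1016/671 ≈ 1.5142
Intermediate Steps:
D = -1016 (D = -2158 + 1142 = -1016)
D/(148 - 819) = -1016/(148 - 819) = -1016/(-671) = -1016*(-1/671) = 1016/671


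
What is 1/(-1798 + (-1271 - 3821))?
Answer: -1/6890 ≈ -0.00014514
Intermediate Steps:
1/(-1798 + (-1271 - 3821)) = 1/(-1798 - 5092) = 1/(-6890) = -1/6890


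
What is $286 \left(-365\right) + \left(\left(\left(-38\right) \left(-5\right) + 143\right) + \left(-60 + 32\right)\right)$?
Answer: $-104085$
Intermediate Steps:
$286 \left(-365\right) + \left(\left(\left(-38\right) \left(-5\right) + 143\right) + \left(-60 + 32\right)\right) = -104390 + \left(\left(190 + 143\right) - 28\right) = -104390 + \left(333 - 28\right) = -104390 + 305 = -104085$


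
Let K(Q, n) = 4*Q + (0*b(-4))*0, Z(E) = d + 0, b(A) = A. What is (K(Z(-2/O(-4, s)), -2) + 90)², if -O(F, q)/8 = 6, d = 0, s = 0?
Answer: 8100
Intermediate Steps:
O(F, q) = -48 (O(F, q) = -8*6 = -48)
Z(E) = 0 (Z(E) = 0 + 0 = 0)
K(Q, n) = 4*Q (K(Q, n) = 4*Q + (0*(-4))*0 = 4*Q + 0*0 = 4*Q + 0 = 4*Q)
(K(Z(-2/O(-4, s)), -2) + 90)² = (4*0 + 90)² = (0 + 90)² = 90² = 8100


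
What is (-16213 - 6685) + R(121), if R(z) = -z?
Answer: -23019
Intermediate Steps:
(-16213 - 6685) + R(121) = (-16213 - 6685) - 1*121 = -22898 - 121 = -23019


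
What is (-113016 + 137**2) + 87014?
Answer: -7233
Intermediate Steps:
(-113016 + 137**2) + 87014 = (-113016 + 18769) + 87014 = -94247 + 87014 = -7233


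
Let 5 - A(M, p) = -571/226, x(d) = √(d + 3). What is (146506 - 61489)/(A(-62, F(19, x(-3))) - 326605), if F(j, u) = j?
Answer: -19213842/73811029 ≈ -0.26031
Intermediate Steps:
x(d) = √(3 + d)
A(M, p) = 1701/226 (A(M, p) = 5 - (-571)/226 = 5 - 1*(-571/226) = 5 + 571/226 = 1701/226)
(146506 - 61489)/(A(-62, F(19, x(-3))) - 326605) = (146506 - 61489)/(1701/226 - 326605) = 85017/(-73811029/226) = 85017*(-226/73811029) = -19213842/73811029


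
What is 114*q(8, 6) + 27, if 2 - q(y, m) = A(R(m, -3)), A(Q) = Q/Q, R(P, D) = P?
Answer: 141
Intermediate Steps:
A(Q) = 1
q(y, m) = 1 (q(y, m) = 2 - 1*1 = 2 - 1 = 1)
114*q(8, 6) + 27 = 114*1 + 27 = 114 + 27 = 141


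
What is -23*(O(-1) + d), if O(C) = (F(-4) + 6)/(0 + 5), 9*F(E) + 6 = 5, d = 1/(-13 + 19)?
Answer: -2783/90 ≈ -30.922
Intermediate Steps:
d = ⅙ (d = 1/6 = ⅙ ≈ 0.16667)
F(E) = -⅑ (F(E) = -⅔ + (⅑)*5 = -⅔ + 5/9 = -⅑)
O(C) = 53/45 (O(C) = (-⅑ + 6)/(0 + 5) = (53/9)/5 = (53/9)*(⅕) = 53/45)
-23*(O(-1) + d) = -23*(53/45 + ⅙) = -23*121/90 = -2783/90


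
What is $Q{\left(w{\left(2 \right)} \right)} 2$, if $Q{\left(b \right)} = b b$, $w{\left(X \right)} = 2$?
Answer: $8$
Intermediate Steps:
$Q{\left(b \right)} = b^{2}$
$Q{\left(w{\left(2 \right)} \right)} 2 = 2^{2} \cdot 2 = 4 \cdot 2 = 8$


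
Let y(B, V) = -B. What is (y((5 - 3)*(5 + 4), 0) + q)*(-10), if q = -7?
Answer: 250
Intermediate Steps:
(y((5 - 3)*(5 + 4), 0) + q)*(-10) = (-(5 - 3)*(5 + 4) - 7)*(-10) = (-2*9 - 7)*(-10) = (-1*18 - 7)*(-10) = (-18 - 7)*(-10) = -25*(-10) = 250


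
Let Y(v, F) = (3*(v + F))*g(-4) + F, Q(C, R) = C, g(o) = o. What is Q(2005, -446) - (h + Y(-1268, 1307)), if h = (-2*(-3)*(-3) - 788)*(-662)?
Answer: -532406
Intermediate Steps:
Y(v, F) = -12*v - 11*F (Y(v, F) = (3*(v + F))*(-4) + F = (3*(F + v))*(-4) + F = (3*F + 3*v)*(-4) + F = (-12*F - 12*v) + F = -12*v - 11*F)
h = 533572 (h = (6*(-3) - 788)*(-662) = (-18 - 788)*(-662) = -806*(-662) = 533572)
Q(2005, -446) - (h + Y(-1268, 1307)) = 2005 - (533572 + (-12*(-1268) - 11*1307)) = 2005 - (533572 + (15216 - 14377)) = 2005 - (533572 + 839) = 2005 - 1*534411 = 2005 - 534411 = -532406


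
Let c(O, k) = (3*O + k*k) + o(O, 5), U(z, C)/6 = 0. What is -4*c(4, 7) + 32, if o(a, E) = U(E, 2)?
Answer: -212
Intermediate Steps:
U(z, C) = 0 (U(z, C) = 6*0 = 0)
o(a, E) = 0
c(O, k) = k² + 3*O (c(O, k) = (3*O + k*k) + 0 = (3*O + k²) + 0 = (k² + 3*O) + 0 = k² + 3*O)
-4*c(4, 7) + 32 = -4*(7² + 3*4) + 32 = -4*(49 + 12) + 32 = -4*61 + 32 = -244 + 32 = -212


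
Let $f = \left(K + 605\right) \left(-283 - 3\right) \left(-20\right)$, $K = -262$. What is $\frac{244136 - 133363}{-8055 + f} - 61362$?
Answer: $- \frac{119895407837}{1953905} \approx -61362.0$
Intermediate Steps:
$f = 1961960$ ($f = \left(-262 + 605\right) \left(-283 - 3\right) \left(-20\right) = 343 \left(-286\right) \left(-20\right) = \left(-98098\right) \left(-20\right) = 1961960$)
$\frac{244136 - 133363}{-8055 + f} - 61362 = \frac{244136 - 133363}{-8055 + 1961960} - 61362 = \frac{110773}{1953905} - 61362 = - \frac{119895407837}{1953905}$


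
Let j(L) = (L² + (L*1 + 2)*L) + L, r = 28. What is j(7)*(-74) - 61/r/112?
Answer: -27615677/3136 ≈ -8806.0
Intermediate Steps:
j(L) = L + L² + L*(2 + L) (j(L) = (L² + (L + 2)*L) + L = (L² + (2 + L)*L) + L = (L² + L*(2 + L)) + L = L + L² + L*(2 + L))
j(7)*(-74) - 61/r/112 = (7*(3 + 2*7))*(-74) - 61/28/112 = (7*(3 + 14))*(-74) - 61*1/28*(1/112) = (7*17)*(-74) - 61/28*1/112 = 119*(-74) - 61/3136 = -8806 - 61/3136 = -27615677/3136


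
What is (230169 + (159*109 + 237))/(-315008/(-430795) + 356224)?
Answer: 35574620305/51153277696 ≈ 0.69545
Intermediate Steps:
(230169 + (159*109 + 237))/(-315008/(-430795) + 356224) = (230169 + (17331 + 237))/(-315008*(-1/430795) + 356224) = (230169 + 17568)/(315008/430795 + 356224) = 247737/(153459833088/430795) = 247737*(430795/153459833088) = 35574620305/51153277696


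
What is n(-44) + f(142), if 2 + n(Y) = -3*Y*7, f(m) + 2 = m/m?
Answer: 921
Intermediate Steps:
f(m) = -1 (f(m) = -2 + m/m = -2 + 1 = -1)
n(Y) = -2 - 21*Y (n(Y) = -2 - 3*Y*7 = -2 - 21*Y)
n(-44) + f(142) = (-2 - 21*(-44)) - 1 = (-2 + 924) - 1 = 922 - 1 = 921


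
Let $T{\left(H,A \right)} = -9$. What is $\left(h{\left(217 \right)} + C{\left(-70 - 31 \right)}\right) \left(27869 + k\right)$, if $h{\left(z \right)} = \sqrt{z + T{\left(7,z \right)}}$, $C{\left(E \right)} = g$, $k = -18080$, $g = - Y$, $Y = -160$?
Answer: $1566240 + 39156 \sqrt{13} \approx 1.7074 \cdot 10^{6}$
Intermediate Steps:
$g = 160$ ($g = \left(-1\right) \left(-160\right) = 160$)
$C{\left(E \right)} = 160$
$h{\left(z \right)} = \sqrt{-9 + z}$ ($h{\left(z \right)} = \sqrt{z - 9} = \sqrt{-9 + z}$)
$\left(h{\left(217 \right)} + C{\left(-70 - 31 \right)}\right) \left(27869 + k\right) = \left(\sqrt{-9 + 217} + 160\right) \left(27869 - 18080\right) = \left(\sqrt{208} + 160\right) 9789 = \left(4 \sqrt{13} + 160\right) 9789 = \left(160 + 4 \sqrt{13}\right) 9789 = 1566240 + 39156 \sqrt{13}$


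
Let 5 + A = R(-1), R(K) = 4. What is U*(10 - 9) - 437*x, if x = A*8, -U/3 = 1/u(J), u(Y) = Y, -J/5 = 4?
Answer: 69923/20 ≈ 3496.1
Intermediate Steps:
A = -1 (A = -5 + 4 = -1)
J = -20 (J = -5*4 = -20)
U = 3/20 (U = -3/(-20) = -3*(-1/20) = 3/20 ≈ 0.15000)
x = -8 (x = -1*8 = -8)
U*(10 - 9) - 437*x = 3*(10 - 9)/20 - 437*(-8) = (3/20)*1 + 3496 = 3/20 + 3496 = 69923/20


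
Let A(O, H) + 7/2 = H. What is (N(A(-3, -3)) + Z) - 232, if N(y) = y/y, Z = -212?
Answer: -443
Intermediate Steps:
A(O, H) = -7/2 + H
N(y) = 1
(N(A(-3, -3)) + Z) - 232 = (1 - 212) - 232 = -211 - 232 = -443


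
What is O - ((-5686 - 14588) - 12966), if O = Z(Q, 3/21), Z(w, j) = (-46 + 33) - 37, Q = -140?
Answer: 33190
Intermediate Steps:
Z(w, j) = -50 (Z(w, j) = -13 - 37 = -50)
O = -50
O - ((-5686 - 14588) - 12966) = -50 - ((-5686 - 14588) - 12966) = -50 - (-20274 - 12966) = -50 - 1*(-33240) = -50 + 33240 = 33190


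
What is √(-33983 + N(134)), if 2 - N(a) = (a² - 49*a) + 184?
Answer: I*√45555 ≈ 213.44*I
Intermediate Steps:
N(a) = -182 - a² + 49*a (N(a) = 2 - ((a² - 49*a) + 184) = 2 - (184 + a² - 49*a) = 2 + (-184 - a² + 49*a) = -182 - a² + 49*a)
√(-33983 + N(134)) = √(-33983 + (-182 - 1*134² + 49*134)) = √(-33983 + (-182 - 1*17956 + 6566)) = √(-33983 + (-182 - 17956 + 6566)) = √(-33983 - 11572) = √(-45555) = I*√45555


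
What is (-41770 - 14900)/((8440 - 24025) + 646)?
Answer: 56670/14939 ≈ 3.7934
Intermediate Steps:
(-41770 - 14900)/((8440 - 24025) + 646) = -56670/(-15585 + 646) = -56670/(-14939) = -56670*(-1/14939) = 56670/14939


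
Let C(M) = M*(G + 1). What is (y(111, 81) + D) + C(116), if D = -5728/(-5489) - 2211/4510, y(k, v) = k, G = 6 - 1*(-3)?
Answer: 2861617981/2250490 ≈ 1271.6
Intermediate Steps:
G = 9 (G = 6 + 3 = 9)
D = 1245191/2250490 (D = -5728*(-1/5489) - 2211*1/4510 = 5728/5489 - 201/410 = 1245191/2250490 ≈ 0.55330)
C(M) = 10*M (C(M) = M*(9 + 1) = M*10 = 10*M)
(y(111, 81) + D) + C(116) = (111 + 1245191/2250490) + 10*116 = 251049581/2250490 + 1160 = 2861617981/2250490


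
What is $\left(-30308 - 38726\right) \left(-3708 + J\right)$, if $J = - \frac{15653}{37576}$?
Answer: $\frac{62465666381}{244} \approx 2.5601 \cdot 10^{8}$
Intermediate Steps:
$J = - \frac{1423}{3416}$ ($J = \left(-15653\right) \frac{1}{37576} = - \frac{1423}{3416} \approx -0.41657$)
$\left(-30308 - 38726\right) \left(-3708 + J\right) = \left(-30308 - 38726\right) \left(-3708 - \frac{1423}{3416}\right) = \left(-30308 - 38726\right) \left(- \frac{12667951}{3416}\right) = \left(-69034\right) \left(- \frac{12667951}{3416}\right) = \frac{62465666381}{244}$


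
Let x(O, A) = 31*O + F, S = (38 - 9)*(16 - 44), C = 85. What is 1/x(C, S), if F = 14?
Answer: 1/2649 ≈ 0.00037750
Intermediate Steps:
S = -812 (S = 29*(-28) = -812)
x(O, A) = 14 + 31*O (x(O, A) = 31*O + 14 = 14 + 31*O)
1/x(C, S) = 1/(14 + 31*85) = 1/(14 + 2635) = 1/2649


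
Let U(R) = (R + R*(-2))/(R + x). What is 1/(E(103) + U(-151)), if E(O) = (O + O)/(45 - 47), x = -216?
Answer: -367/37952 ≈ -0.0096701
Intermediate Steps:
E(O) = -O (E(O) = (2*O)/(-2) = (2*O)*(-½) = -O)
U(R) = -R/(-216 + R) (U(R) = (R + R*(-2))/(R - 216) = (R - 2*R)/(-216 + R) = (-R)/(-216 + R) = -R/(-216 + R))
1/(E(103) + U(-151)) = 1/(-1*103 - 1*(-151)/(-216 - 151)) = 1/(-103 - 1*(-151)/(-367)) = 1/(-103 - 1*(-151)*(-1/367)) = 1/(-103 - 151/367) = 1/(-37952/367) = -367/37952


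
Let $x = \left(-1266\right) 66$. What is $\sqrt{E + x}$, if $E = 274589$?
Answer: $\sqrt{191033} \approx 437.07$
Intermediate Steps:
$x = -83556$
$\sqrt{E + x} = \sqrt{274589 - 83556} = \sqrt{191033}$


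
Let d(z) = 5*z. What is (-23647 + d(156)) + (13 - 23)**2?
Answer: -22767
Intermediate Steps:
(-23647 + d(156)) + (13 - 23)**2 = (-23647 + 5*156) + (13 - 23)**2 = (-23647 + 780) + (-10)**2 = -22867 + 100 = -22767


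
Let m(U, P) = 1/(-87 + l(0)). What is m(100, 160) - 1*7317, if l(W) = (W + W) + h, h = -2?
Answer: -651214/89 ≈ -7317.0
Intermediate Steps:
l(W) = -2 + 2*W (l(W) = (W + W) - 2 = 2*W - 2 = -2 + 2*W)
m(U, P) = -1/89 (m(U, P) = 1/(-87 + (-2 + 2*0)) = 1/(-87 + (-2 + 0)) = 1/(-87 - 2) = 1/(-89) = -1/89)
m(100, 160) - 1*7317 = -1/89 - 1*7317 = -1/89 - 7317 = -651214/89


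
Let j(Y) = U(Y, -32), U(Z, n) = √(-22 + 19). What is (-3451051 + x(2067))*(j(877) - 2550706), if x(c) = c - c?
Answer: 8802616492006 - 3451051*I*√3 ≈ 8.8026e+12 - 5.9774e+6*I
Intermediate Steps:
x(c) = 0
U(Z, n) = I*√3 (U(Z, n) = √(-3) = I*√3)
j(Y) = I*√3
(-3451051 + x(2067))*(j(877) - 2550706) = (-3451051 + 0)*(I*√3 - 2550706) = -3451051*(-2550706 + I*√3) = 8802616492006 - 3451051*I*√3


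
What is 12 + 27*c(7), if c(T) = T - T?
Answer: 12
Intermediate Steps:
c(T) = 0
12 + 27*c(7) = 12 + 27*0 = 12 + 0 = 12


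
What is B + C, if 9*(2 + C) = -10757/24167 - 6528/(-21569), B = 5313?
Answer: 24915537985820/4691322207 ≈ 5311.0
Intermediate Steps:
C = -9456899971/4691322207 (C = -2 + (-10757/24167 - 6528/(-21569))/9 = -2 + (-10757*1/24167 - 6528*(-1/21569))/9 = -2 + (-10757/24167 + 6528/21569)/9 = -2 + (1/9)*(-74255557/521258023) = -2 - 74255557/4691322207 = -9456899971/4691322207 ≈ -2.0158)
B + C = 5313 - 9456899971/4691322207 = 24915537985820/4691322207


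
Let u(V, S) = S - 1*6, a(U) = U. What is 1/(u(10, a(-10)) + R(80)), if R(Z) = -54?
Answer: -1/70 ≈ -0.014286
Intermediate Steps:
u(V, S) = -6 + S (u(V, S) = S - 6 = -6 + S)
1/(u(10, a(-10)) + R(80)) = 1/((-6 - 10) - 54) = 1/(-16 - 54) = 1/(-70) = -1/70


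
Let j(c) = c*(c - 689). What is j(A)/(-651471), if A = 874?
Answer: -161690/651471 ≈ -0.24819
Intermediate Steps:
j(c) = c*(-689 + c)
j(A)/(-651471) = (874*(-689 + 874))/(-651471) = (874*185)*(-1/651471) = 161690*(-1/651471) = -161690/651471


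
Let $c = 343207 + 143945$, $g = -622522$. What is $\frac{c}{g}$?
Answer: $- \frac{243576}{311261} \approx -0.78255$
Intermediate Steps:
$c = 487152$
$\frac{c}{g} = \frac{487152}{-622522} = 487152 \left(- \frac{1}{622522}\right) = - \frac{243576}{311261}$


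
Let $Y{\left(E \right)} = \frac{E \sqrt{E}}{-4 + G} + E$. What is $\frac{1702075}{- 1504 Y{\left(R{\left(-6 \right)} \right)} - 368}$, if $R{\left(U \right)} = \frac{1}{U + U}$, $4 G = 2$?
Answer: $- \frac{68305971825}{9756128} + \frac{1679948025 i \sqrt{3}}{9756128} \approx -7001.3 + 298.25 i$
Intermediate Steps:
$G = \frac{1}{2}$ ($G = \frac{1}{4} \cdot 2 = \frac{1}{2} \approx 0.5$)
$R{\left(U \right)} = \frac{1}{2 U}$
$Y{\left(E \right)} = E - \frac{2 E^{\frac{3}{2}}}{7}$ ($Y{\left(E \right)} = \frac{E \sqrt{E}}{-4 + \frac{1}{2}} + E = \frac{E^{\frac{3}{2}}}{- \frac{7}{2}} + E = E^{\frac{3}{2}} \left(- \frac{2}{7}\right) + E = - \frac{2 E^{\frac{3}{2}}}{7} + E = E - \frac{2 E^{\frac{3}{2}}}{7}$)
$\frac{1702075}{- 1504 Y{\left(R{\left(-6 \right)} \right)} - 368} = \frac{1702075}{- 1504 \left(\frac{1}{2 \left(-6\right)} - \frac{2 \left(\frac{1}{2 \left(-6\right)}\right)^{\frac{3}{2}}}{7}\right) - 368} = \frac{1702075}{- 1504 \left(\frac{1}{2} \left(- \frac{1}{6}\right) - \frac{2 \left(\frac{1}{2} \left(- \frac{1}{6}\right)\right)^{\frac{3}{2}}}{7}\right) - 368} = \frac{1702075}{- 1504 \left(- \frac{1}{12} - \frac{2 \left(- \frac{1}{12}\right)^{\frac{3}{2}}}{7}\right) - 368} = \frac{1702075}{- 1504 \left(- \frac{1}{12} - \frac{2 \left(- \frac{i \sqrt{3}}{72}\right)}{7}\right) - 368} = \frac{1702075}{- 1504 \left(- \frac{1}{12} + \frac{i \sqrt{3}}{252}\right) - 368} = \frac{1702075}{\left(\frac{376}{3} - \frac{376 i \sqrt{3}}{63}\right) - 368} = \frac{1702075}{- \frac{728}{3} - \frac{376 i \sqrt{3}}{63}}$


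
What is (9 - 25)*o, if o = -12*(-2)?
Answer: -384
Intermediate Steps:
o = 24
(9 - 25)*o = (9 - 25)*24 = -16*24 = -384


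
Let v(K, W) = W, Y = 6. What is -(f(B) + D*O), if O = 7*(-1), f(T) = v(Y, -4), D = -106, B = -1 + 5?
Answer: -738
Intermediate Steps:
B = 4
f(T) = -4
O = -7
-(f(B) + D*O) = -(-4 - 106*(-7)) = -(-4 + 742) = -1*738 = -738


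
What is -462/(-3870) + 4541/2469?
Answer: 346562/176945 ≈ 1.9586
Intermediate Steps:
-462/(-3870) + 4541/2469 = -462*(-1/3870) + 4541*(1/2469) = 77/645 + 4541/2469 = 346562/176945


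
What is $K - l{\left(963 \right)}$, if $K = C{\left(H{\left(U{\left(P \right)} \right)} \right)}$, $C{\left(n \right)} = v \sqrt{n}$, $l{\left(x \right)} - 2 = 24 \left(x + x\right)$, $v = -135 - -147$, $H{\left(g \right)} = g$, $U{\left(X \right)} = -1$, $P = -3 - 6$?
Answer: $-46226 + 12 i \approx -46226.0 + 12.0 i$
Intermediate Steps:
$P = -9$ ($P = -3 - 6 = -9$)
$v = 12$ ($v = -135 + 147 = 12$)
$l{\left(x \right)} = 2 + 48 x$ ($l{\left(x \right)} = 2 + 24 \left(x + x\right) = 2 + 24 \cdot 2 x = 2 + 48 x$)
$C{\left(n \right)} = 12 \sqrt{n}$
$K = 12 i$ ($K = 12 \sqrt{-1} = 12 i \approx 12.0 i$)
$K - l{\left(963 \right)} = 12 i - \left(2 + 48 \cdot 963\right) = 12 i - \left(2 + 46224\right) = 12 i - 46226 = -46226 + 12 i$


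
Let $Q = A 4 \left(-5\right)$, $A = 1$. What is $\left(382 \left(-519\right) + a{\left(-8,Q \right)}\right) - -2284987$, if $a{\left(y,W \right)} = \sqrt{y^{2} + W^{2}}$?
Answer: $2086729 + 4 \sqrt{29} \approx 2.0868 \cdot 10^{6}$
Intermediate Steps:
$Q = -20$ ($Q = 1 \cdot 4 \left(-5\right) = 4 \left(-5\right) = -20$)
$a{\left(y,W \right)} = \sqrt{W^{2} + y^{2}}$
$\left(382 \left(-519\right) + a{\left(-8,Q \right)}\right) - -2284987 = \left(382 \left(-519\right) + \sqrt{\left(-20\right)^{2} + \left(-8\right)^{2}}\right) - -2284987 = \left(-198258 + \sqrt{400 + 64}\right) + 2284987 = \left(-198258 + \sqrt{464}\right) + 2284987 = \left(-198258 + 4 \sqrt{29}\right) + 2284987 = 2086729 + 4 \sqrt{29}$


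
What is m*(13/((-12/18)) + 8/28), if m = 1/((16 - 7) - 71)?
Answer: 269/868 ≈ 0.30991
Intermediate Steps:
m = -1/62 (m = 1/(9 - 71) = 1/(-62) = -1/62 ≈ -0.016129)
m*(13/((-12/18)) + 8/28) = -(13/((-12/18)) + 8/28)/62 = -(13/((-12*1/18)) + 8*(1/28))/62 = -(13/(-⅔) + 2/7)/62 = -(13*(-3/2) + 2/7)/62 = -(-39/2 + 2/7)/62 = -1/62*(-269/14) = 269/868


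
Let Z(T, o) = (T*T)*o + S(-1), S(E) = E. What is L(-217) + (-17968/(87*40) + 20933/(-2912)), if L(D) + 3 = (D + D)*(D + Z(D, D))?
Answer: 5617703613884513/1266720 ≈ 4.4348e+9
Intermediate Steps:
Z(T, o) = -1 + o*T**2 (Z(T, o) = (T*T)*o - 1 = T**2*o - 1 = o*T**2 - 1 = -1 + o*T**2)
L(D) = -3 + 2*D*(-1 + D + D**3) (L(D) = -3 + (D + D)*(D + (-1 + D*D**2)) = -3 + (2*D)*(D + (-1 + D**3)) = -3 + (2*D)*(-1 + D + D**3) = -3 + 2*D*(-1 + D + D**3))
L(-217) + (-17968/(87*40) + 20933/(-2912)) = (-3 + 2*(-217)**2 + 2*(-217)*(-1 + (-217)**3)) + (-17968/(87*40) + 20933/(-2912)) = (-3 + 2*47089 + 2*(-217)*(-1 - 10218313)) + (-17968/3480 + 20933*(-1/2912)) = (-3 + 94178 + 2*(-217)*(-10218314)) + (-17968*1/3480 - 20933/2912) = (-3 + 94178 + 4434748276) + (-2246/435 - 20933/2912) = 4434842451 - 15646207/1266720 = 5617703613884513/1266720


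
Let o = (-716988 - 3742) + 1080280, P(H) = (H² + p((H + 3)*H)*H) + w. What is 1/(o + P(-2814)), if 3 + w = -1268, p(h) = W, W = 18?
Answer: 1/8226223 ≈ 1.2156e-7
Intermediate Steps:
p(h) = 18
w = -1271 (w = -3 - 1268 = -1271)
P(H) = -1271 + H² + 18*H (P(H) = (H² + 18*H) - 1271 = -1271 + H² + 18*H)
o = 359550 (o = -720730 + 1080280 = 359550)
1/(o + P(-2814)) = 1/(359550 + (-1271 + (-2814)² + 18*(-2814))) = 1/(359550 + (-1271 + 7918596 - 50652)) = 1/(359550 + 7866673) = 1/8226223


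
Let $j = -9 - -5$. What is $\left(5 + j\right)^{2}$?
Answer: $1$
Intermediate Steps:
$j = -4$ ($j = -9 + 5 = -4$)
$\left(5 + j\right)^{2} = \left(5 - 4\right)^{2} = 1^{2} = 1$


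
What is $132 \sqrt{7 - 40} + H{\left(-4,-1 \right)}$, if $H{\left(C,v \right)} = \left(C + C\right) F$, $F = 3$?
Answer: $-24 + 132 i \sqrt{33} \approx -24.0 + 758.28 i$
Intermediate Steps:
$H{\left(C,v \right)} = 6 C$ ($H{\left(C,v \right)} = \left(C + C\right) 3 = 2 C 3 = 6 C$)
$132 \sqrt{7 - 40} + H{\left(-4,-1 \right)} = 132 \sqrt{7 - 40} + 6 \left(-4\right) = 132 \sqrt{-33} - 24 = 132 i \sqrt{33} - 24 = -24 + 132 i \sqrt{33}$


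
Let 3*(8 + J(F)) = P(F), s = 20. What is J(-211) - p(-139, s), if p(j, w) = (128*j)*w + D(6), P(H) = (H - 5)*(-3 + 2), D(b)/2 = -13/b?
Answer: 1067725/3 ≈ 3.5591e+5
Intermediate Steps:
D(b) = -26/b (D(b) = 2*(-13/b) = -26/b)
P(H) = 5 - H (P(H) = (-5 + H)*(-1) = 5 - H)
J(F) = -19/3 - F/3 (J(F) = -8 + (5 - F)/3 = -8 + (5/3 - F/3) = -19/3 - F/3)
p(j, w) = -13/3 + 128*j*w (p(j, w) = (128*j)*w - 26/6 = 128*j*w - 26*1/6 = 128*j*w - 13/3 = -13/3 + 128*j*w)
J(-211) - p(-139, s) = (-19/3 - 1/3*(-211)) - (-13/3 + 128*(-139)*20) = (-19/3 + 211/3) - (-13/3 - 355840) = 64 - 1*(-1067533/3) = 64 + 1067533/3 = 1067725/3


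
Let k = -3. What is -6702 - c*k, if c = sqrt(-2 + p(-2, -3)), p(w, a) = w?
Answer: -6702 + 6*I ≈ -6702.0 + 6.0*I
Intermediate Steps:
c = 2*I (c = sqrt(-2 - 2) = sqrt(-4) = 2*I ≈ 2.0*I)
-6702 - c*k = -6702 - 2*I*(-3) = -6702 - (-6)*I = -6702 + 6*I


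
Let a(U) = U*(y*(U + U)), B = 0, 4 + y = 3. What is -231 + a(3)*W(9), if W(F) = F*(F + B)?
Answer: -1689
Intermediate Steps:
y = -1 (y = -4 + 3 = -1)
W(F) = F**2 (W(F) = F*(F + 0) = F*F = F**2)
a(U) = -2*U**2 (a(U) = U*(-(U + U)) = U*(-2*U) = -2*U**2)
-231 + a(3)*W(9) = -231 - 2*3**2*9**2 = -231 - 2*9*81 = -231 - 18*81 = -231 - 1458 = -1689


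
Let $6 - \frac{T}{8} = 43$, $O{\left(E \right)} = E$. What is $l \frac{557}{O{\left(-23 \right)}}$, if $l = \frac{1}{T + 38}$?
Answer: $\frac{557}{5934} \approx 0.093866$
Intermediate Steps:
$T = -296$ ($T = 48 - 344 = -296$)
$l = - \frac{1}{258}$ ($l = \frac{1}{-296 + 38} = \frac{1}{-258} = - \frac{1}{258} \approx -0.003876$)
$l \frac{557}{O{\left(-23 \right)}} = - \frac{557 \frac{1}{-23}}{258} = - \frac{557 \left(- \frac{1}{23}\right)}{258} = \left(- \frac{1}{258}\right) \left(- \frac{557}{23}\right) = \frac{557}{5934}$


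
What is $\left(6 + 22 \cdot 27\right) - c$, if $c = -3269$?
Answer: $3869$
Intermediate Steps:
$\left(6 + 22 \cdot 27\right) - c = \left(6 + 22 \cdot 27\right) - -3269 = \left(6 + 594\right) + 3269 = 600 + 3269 = 3869$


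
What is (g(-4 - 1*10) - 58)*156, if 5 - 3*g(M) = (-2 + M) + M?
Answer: -7228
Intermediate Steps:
g(M) = 7/3 - 2*M/3 (g(M) = 5/3 - ((-2 + M) + M)/3 = 5/3 - (-2 + 2*M)/3 = 5/3 + (⅔ - 2*M/3) = 7/3 - 2*M/3)
(g(-4 - 1*10) - 58)*156 = ((7/3 - 2*(-4 - 1*10)/3) - 58)*156 = ((7/3 - 2*(-4 - 10)/3) - 58)*156 = ((7/3 - ⅔*(-14)) - 58)*156 = ((7/3 + 28/3) - 58)*156 = (35/3 - 58)*156 = -139/3*156 = -7228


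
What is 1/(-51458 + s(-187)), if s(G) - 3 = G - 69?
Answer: -1/51711 ≈ -1.9338e-5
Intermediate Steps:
s(G) = -66 + G (s(G) = 3 + (G - 69) = 3 + (-69 + G) = -66 + G)
1/(-51458 + s(-187)) = 1/(-51458 + (-66 - 187)) = 1/(-51458 - 253) = 1/(-51711) = -1/51711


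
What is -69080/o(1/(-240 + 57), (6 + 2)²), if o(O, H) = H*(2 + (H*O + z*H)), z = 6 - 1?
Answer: -1580205/470896 ≈ -3.3557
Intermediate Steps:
z = 5
o(O, H) = H*(2 + 5*H + H*O) (o(O, H) = H*(2 + (H*O + 5*H)) = H*(2 + (5*H + H*O)) = H*(2 + 5*H + H*O))
-69080/o(1/(-240 + 57), (6 + 2)²) = -69080*1/((6 + 2)²*(2 + 5*(6 + 2)² + (6 + 2)²/(-240 + 57))) = -69080*1/(64*(2 + 5*8² + 8²/(-183))) = -69080*1/(64*(2 + 5*64 + 64*(-1/183))) = -69080*1/(64*(2 + 320 - 64/183)) = -69080/(64*(58862/183)) = -69080/3767168/183 = -69080*183/3767168 = -1580205/470896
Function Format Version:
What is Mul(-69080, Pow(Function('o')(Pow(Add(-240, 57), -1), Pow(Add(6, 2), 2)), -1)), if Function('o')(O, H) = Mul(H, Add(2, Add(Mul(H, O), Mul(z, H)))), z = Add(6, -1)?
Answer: Rational(-1580205, 470896) ≈ -3.3557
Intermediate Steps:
z = 5
Function('o')(O, H) = Mul(H, Add(2, Mul(5, H), Mul(H, O))) (Function('o')(O, H) = Mul(H, Add(2, Add(Mul(H, O), Mul(5, H)))) = Mul(H, Add(2, Add(Mul(5, H), Mul(H, O)))) = Mul(H, Add(2, Mul(5, H), Mul(H, O))))
Mul(-69080, Pow(Function('o')(Pow(Add(-240, 57), -1), Pow(Add(6, 2), 2)), -1)) = Mul(-69080, Pow(Mul(Pow(Add(6, 2), 2), Add(2, Mul(5, Pow(Add(6, 2), 2)), Mul(Pow(Add(6, 2), 2), Pow(Add(-240, 57), -1)))), -1)) = Mul(-69080, Pow(Mul(Pow(8, 2), Add(2, Mul(5, Pow(8, 2)), Mul(Pow(8, 2), Pow(-183, -1)))), -1)) = Mul(-69080, Pow(Mul(64, Add(2, Mul(5, 64), Mul(64, Rational(-1, 183)))), -1)) = Mul(-69080, Pow(Mul(64, Add(2, 320, Rational(-64, 183))), -1)) = Mul(-69080, Pow(Mul(64, Rational(58862, 183)), -1)) = Mul(-69080, Pow(Rational(3767168, 183), -1)) = Mul(-69080, Rational(183, 3767168)) = Rational(-1580205, 470896)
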